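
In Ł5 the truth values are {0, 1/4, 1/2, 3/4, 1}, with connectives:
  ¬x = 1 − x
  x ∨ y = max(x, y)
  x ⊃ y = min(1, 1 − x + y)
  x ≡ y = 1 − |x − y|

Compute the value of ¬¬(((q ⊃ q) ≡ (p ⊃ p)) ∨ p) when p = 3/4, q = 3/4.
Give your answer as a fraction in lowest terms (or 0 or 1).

1

q ⊃ q = 3/4 ⊃ 3/4 = 1
p ⊃ p = 3/4 ⊃ 3/4 = 1
(q ⊃ q) ≡ (p ⊃ p) = 1 ≡ 1 = 1
((q ⊃ q) ≡ (p ⊃ p)) ∨ p = 1 ∨ 3/4 = 1
¬(((q ⊃ q) ≡ (p ⊃ p)) ∨ p) = ¬1 = 0
¬¬(((q ⊃ q) ≡ (p ⊃ p)) ∨ p) = ¬0 = 1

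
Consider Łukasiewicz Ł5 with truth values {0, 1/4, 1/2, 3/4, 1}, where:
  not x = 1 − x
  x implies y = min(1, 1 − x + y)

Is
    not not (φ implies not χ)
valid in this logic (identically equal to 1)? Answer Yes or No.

Counterexample: take φ = 1/4, χ = 1.
not χ = not 1 = 0
φ implies not χ = 1/4 implies 0 = 3/4
not (φ implies not χ) = not 3/4 = 1/4
not not (φ implies not χ) = not 1/4 = 3/4
This gives 3/4 ≠ 1.

No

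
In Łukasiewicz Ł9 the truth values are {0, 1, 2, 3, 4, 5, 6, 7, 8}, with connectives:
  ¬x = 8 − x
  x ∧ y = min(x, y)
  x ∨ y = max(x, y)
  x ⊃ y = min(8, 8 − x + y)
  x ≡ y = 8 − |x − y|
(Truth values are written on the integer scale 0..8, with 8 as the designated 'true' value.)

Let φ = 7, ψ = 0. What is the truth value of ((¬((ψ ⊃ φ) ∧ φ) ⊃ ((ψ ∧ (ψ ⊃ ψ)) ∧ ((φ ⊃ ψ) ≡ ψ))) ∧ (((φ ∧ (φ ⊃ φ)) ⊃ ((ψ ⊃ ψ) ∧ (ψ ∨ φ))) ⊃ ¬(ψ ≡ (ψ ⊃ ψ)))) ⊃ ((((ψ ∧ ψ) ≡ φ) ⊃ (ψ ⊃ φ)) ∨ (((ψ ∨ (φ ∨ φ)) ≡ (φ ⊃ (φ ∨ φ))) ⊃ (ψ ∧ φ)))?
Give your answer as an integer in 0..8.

8

ψ ⊃ φ = 0 ⊃ 7 = 8
(ψ ⊃ φ) ∧ φ = 8 ∧ 7 = 7
¬((ψ ⊃ φ) ∧ φ) = ¬7 = 1
ψ ⊃ ψ = 0 ⊃ 0 = 8
ψ ∧ (ψ ⊃ ψ) = 0 ∧ 8 = 0
φ ⊃ ψ = 7 ⊃ 0 = 1
(φ ⊃ ψ) ≡ ψ = 1 ≡ 0 = 7
(ψ ∧ (ψ ⊃ ψ)) ∧ ((φ ⊃ ψ) ≡ ψ) = 0 ∧ 7 = 0
¬((ψ ⊃ φ) ∧ φ) ⊃ ((ψ ∧ (ψ ⊃ ψ)) ∧ ((φ ⊃ ψ) ≡ ψ)) = 1 ⊃ 0 = 7
φ ⊃ φ = 7 ⊃ 7 = 8
φ ∧ (φ ⊃ φ) = 7 ∧ 8 = 7
ψ ⊃ ψ = 0 ⊃ 0 = 8
ψ ∨ φ = 0 ∨ 7 = 7
(ψ ⊃ ψ) ∧ (ψ ∨ φ) = 8 ∧ 7 = 7
(φ ∧ (φ ⊃ φ)) ⊃ ((ψ ⊃ ψ) ∧ (ψ ∨ φ)) = 7 ⊃ 7 = 8
ψ ⊃ ψ = 0 ⊃ 0 = 8
ψ ≡ (ψ ⊃ ψ) = 0 ≡ 8 = 0
¬(ψ ≡ (ψ ⊃ ψ)) = ¬0 = 8
((φ ∧ (φ ⊃ φ)) ⊃ ((ψ ⊃ ψ) ∧ (ψ ∨ φ))) ⊃ ¬(ψ ≡ (ψ ⊃ ψ)) = 8 ⊃ 8 = 8
(¬((ψ ⊃ φ) ∧ φ) ⊃ ((ψ ∧ (ψ ⊃ ψ)) ∧ ((φ ⊃ ψ) ≡ ψ))) ∧ (((φ ∧ (φ ⊃ φ)) ⊃ ((ψ ⊃ ψ) ∧ (ψ ∨ φ))) ⊃ ¬(ψ ≡ (ψ ⊃ ψ))) = 7 ∧ 8 = 7
ψ ∧ ψ = 0 ∧ 0 = 0
(ψ ∧ ψ) ≡ φ = 0 ≡ 7 = 1
ψ ⊃ φ = 0 ⊃ 7 = 8
((ψ ∧ ψ) ≡ φ) ⊃ (ψ ⊃ φ) = 1 ⊃ 8 = 8
φ ∨ φ = 7 ∨ 7 = 7
ψ ∨ (φ ∨ φ) = 0 ∨ 7 = 7
φ ∨ φ = 7 ∨ 7 = 7
φ ⊃ (φ ∨ φ) = 7 ⊃ 7 = 8
(ψ ∨ (φ ∨ φ)) ≡ (φ ⊃ (φ ∨ φ)) = 7 ≡ 8 = 7
ψ ∧ φ = 0 ∧ 7 = 0
((ψ ∨ (φ ∨ φ)) ≡ (φ ⊃ (φ ∨ φ))) ⊃ (ψ ∧ φ) = 7 ⊃ 0 = 1
(((ψ ∧ ψ) ≡ φ) ⊃ (ψ ⊃ φ)) ∨ (((ψ ∨ (φ ∨ φ)) ≡ (φ ⊃ (φ ∨ φ))) ⊃ (ψ ∧ φ)) = 8 ∨ 1 = 8
((¬((ψ ⊃ φ) ∧ φ) ⊃ ((ψ ∧ (ψ ⊃ ψ)) ∧ ((φ ⊃ ψ) ≡ ψ))) ∧ (((φ ∧ (φ ⊃ φ)) ⊃ ((ψ ⊃ ψ) ∧ (ψ ∨ φ))) ⊃ ¬(ψ ≡ (ψ ⊃ ψ)))) ⊃ ((((ψ ∧ ψ) ≡ φ) ⊃ (ψ ⊃ φ)) ∨ (((ψ ∨ (φ ∨ φ)) ≡ (φ ⊃ (φ ∨ φ))) ⊃ (ψ ∧ φ))) = 7 ⊃ 8 = 8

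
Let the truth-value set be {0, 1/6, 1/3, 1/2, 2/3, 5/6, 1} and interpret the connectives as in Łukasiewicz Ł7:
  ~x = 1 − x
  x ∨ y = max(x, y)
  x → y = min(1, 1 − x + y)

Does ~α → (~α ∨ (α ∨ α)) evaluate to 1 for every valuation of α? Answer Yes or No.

α = 0 ↦ 1
α = 1/6 ↦ 1
α = 1/3 ↦ 1
α = 1/2 ↦ 1
α = 2/3 ↦ 1
α = 5/6 ↦ 1
α = 1 ↦ 1
Every assignment gives a value ≥ 1.

Yes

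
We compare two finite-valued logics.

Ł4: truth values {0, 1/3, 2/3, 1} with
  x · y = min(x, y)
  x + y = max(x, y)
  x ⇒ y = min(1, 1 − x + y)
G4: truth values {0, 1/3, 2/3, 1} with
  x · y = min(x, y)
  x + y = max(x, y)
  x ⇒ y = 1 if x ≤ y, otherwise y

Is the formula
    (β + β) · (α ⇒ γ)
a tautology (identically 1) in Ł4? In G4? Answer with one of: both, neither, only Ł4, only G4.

neither

In Ł4: at α = 0, β = 0, γ = 0 the value is 0 — not a tautology.
In G4: at α = 0, β = 0, γ = 0 the value is 0 — not a tautology.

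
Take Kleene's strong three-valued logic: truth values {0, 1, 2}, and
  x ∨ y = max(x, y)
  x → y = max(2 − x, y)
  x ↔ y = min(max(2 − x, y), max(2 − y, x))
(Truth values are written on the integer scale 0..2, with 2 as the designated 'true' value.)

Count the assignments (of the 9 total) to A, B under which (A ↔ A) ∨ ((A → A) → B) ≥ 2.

A = 0, B = 0 ↦ 2  ≥
A = 0, B = 1 ↦ 2  ≥
A = 0, B = 2 ↦ 2  ≥
A = 1, B = 0 ↦ 1  <
A = 1, B = 1 ↦ 1  <
A = 1, B = 2 ↦ 2  ≥
A = 2, B = 0 ↦ 2  ≥
A = 2, B = 1 ↦ 2  ≥
A = 2, B = 2 ↦ 2  ≥
So 7 of the 9 assignments meet the threshold.

7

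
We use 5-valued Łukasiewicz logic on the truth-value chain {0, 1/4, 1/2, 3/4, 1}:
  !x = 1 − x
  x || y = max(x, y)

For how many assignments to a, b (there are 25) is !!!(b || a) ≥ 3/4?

4

value 1: 1 assignment (counts)
value 3/4: 3 assignments (counts)
value 1/2: 5 assignments
value 1/4: 7 assignments
value 0: 9 assignments
So 4 of the 25 assignments meet the threshold.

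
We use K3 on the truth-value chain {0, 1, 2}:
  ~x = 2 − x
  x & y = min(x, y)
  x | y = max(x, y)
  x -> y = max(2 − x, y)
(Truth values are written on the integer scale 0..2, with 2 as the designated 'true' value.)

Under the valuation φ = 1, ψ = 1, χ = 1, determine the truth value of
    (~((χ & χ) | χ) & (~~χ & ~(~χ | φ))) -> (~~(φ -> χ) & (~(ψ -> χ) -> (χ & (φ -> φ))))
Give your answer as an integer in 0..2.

χ & χ = 1 & 1 = 1
(χ & χ) | χ = 1 | 1 = 1
~((χ & χ) | χ) = ~1 = 1
~χ = ~1 = 1
~~χ = ~1 = 1
~χ = ~1 = 1
~χ | φ = 1 | 1 = 1
~(~χ | φ) = ~1 = 1
~~χ & ~(~χ | φ) = 1 & 1 = 1
~((χ & χ) | χ) & (~~χ & ~(~χ | φ)) = 1 & 1 = 1
φ -> χ = 1 -> 1 = 1
~(φ -> χ) = ~1 = 1
~~(φ -> χ) = ~1 = 1
ψ -> χ = 1 -> 1 = 1
~(ψ -> χ) = ~1 = 1
φ -> φ = 1 -> 1 = 1
χ & (φ -> φ) = 1 & 1 = 1
~(ψ -> χ) -> (χ & (φ -> φ)) = 1 -> 1 = 1
~~(φ -> χ) & (~(ψ -> χ) -> (χ & (φ -> φ))) = 1 & 1 = 1
(~((χ & χ) | χ) & (~~χ & ~(~χ | φ))) -> (~~(φ -> χ) & (~(ψ -> χ) -> (χ & (φ -> φ)))) = 1 -> 1 = 1

1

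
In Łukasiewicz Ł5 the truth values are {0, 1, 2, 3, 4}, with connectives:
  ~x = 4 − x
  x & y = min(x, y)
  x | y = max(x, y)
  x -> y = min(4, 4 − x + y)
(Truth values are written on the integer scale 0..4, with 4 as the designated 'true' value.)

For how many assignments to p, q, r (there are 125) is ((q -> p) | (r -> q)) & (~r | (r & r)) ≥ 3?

value 4: 44 assignments (counts)
value 3: 55 assignments (counts)
value 2: 26 assignments
So 99 of the 125 assignments meet the threshold.

99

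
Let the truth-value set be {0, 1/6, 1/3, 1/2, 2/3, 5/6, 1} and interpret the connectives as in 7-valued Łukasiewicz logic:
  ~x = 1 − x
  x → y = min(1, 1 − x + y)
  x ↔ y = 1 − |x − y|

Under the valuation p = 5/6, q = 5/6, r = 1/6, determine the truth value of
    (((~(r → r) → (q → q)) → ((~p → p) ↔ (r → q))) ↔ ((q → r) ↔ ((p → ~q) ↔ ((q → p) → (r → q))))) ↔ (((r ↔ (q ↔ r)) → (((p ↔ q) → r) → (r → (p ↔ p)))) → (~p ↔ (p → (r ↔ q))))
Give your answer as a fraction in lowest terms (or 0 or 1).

2/3

r → r = 1/6 → 1/6 = 1
~(r → r) = ~1 = 0
q → q = 5/6 → 5/6 = 1
~(r → r) → (q → q) = 0 → 1 = 1
~p = ~5/6 = 1/6
~p → p = 1/6 → 5/6 = 1
r → q = 1/6 → 5/6 = 1
(~p → p) ↔ (r → q) = 1 ↔ 1 = 1
(~(r → r) → (q → q)) → ((~p → p) ↔ (r → q)) = 1 → 1 = 1
q → r = 5/6 → 1/6 = 1/3
~q = ~5/6 = 1/6
p → ~q = 5/6 → 1/6 = 1/3
q → p = 5/6 → 5/6 = 1
r → q = 1/6 → 5/6 = 1
(q → p) → (r → q) = 1 → 1 = 1
(p → ~q) ↔ ((q → p) → (r → q)) = 1/3 ↔ 1 = 1/3
(q → r) ↔ ((p → ~q) ↔ ((q → p) → (r → q))) = 1/3 ↔ 1/3 = 1
((~(r → r) → (q → q)) → ((~p → p) ↔ (r → q))) ↔ ((q → r) ↔ ((p → ~q) ↔ ((q → p) → (r → q)))) = 1 ↔ 1 = 1
q ↔ r = 5/6 ↔ 1/6 = 1/3
r ↔ (q ↔ r) = 1/6 ↔ 1/3 = 5/6
p ↔ q = 5/6 ↔ 5/6 = 1
(p ↔ q) → r = 1 → 1/6 = 1/6
p ↔ p = 5/6 ↔ 5/6 = 1
r → (p ↔ p) = 1/6 → 1 = 1
((p ↔ q) → r) → (r → (p ↔ p)) = 1/6 → 1 = 1
(r ↔ (q ↔ r)) → (((p ↔ q) → r) → (r → (p ↔ p))) = 5/6 → 1 = 1
~p = ~5/6 = 1/6
r ↔ q = 1/6 ↔ 5/6 = 1/3
p → (r ↔ q) = 5/6 → 1/3 = 1/2
~p ↔ (p → (r ↔ q)) = 1/6 ↔ 1/2 = 2/3
((r ↔ (q ↔ r)) → (((p ↔ q) → r) → (r → (p ↔ p)))) → (~p ↔ (p → (r ↔ q))) = 1 → 2/3 = 2/3
(((~(r → r) → (q → q)) → ((~p → p) ↔ (r → q))) ↔ ((q → r) ↔ ((p → ~q) ↔ ((q → p) → (r → q))))) ↔ (((r ↔ (q ↔ r)) → (((p ↔ q) → r) → (r → (p ↔ p)))) → (~p ↔ (p → (r ↔ q)))) = 1 ↔ 2/3 = 2/3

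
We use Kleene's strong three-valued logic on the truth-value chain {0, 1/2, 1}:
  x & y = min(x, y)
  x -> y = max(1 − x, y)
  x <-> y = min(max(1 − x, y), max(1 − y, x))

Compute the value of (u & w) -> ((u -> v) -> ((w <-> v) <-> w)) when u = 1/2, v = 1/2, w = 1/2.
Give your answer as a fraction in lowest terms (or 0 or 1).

1/2

u & w = 1/2 & 1/2 = 1/2
u -> v = 1/2 -> 1/2 = 1/2
w <-> v = 1/2 <-> 1/2 = 1/2
(w <-> v) <-> w = 1/2 <-> 1/2 = 1/2
(u -> v) -> ((w <-> v) <-> w) = 1/2 -> 1/2 = 1/2
(u & w) -> ((u -> v) -> ((w <-> v) <-> w)) = 1/2 -> 1/2 = 1/2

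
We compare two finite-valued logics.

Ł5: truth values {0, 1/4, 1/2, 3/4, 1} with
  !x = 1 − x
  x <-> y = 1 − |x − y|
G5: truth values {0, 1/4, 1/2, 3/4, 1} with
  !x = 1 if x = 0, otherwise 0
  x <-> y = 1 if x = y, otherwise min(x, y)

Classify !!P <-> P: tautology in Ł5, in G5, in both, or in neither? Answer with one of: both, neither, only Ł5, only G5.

only Ł5

In Ł5: every assignment gives 1 — tautology.
In G5: at P = 1/4 the value is 1/4 — not a tautology.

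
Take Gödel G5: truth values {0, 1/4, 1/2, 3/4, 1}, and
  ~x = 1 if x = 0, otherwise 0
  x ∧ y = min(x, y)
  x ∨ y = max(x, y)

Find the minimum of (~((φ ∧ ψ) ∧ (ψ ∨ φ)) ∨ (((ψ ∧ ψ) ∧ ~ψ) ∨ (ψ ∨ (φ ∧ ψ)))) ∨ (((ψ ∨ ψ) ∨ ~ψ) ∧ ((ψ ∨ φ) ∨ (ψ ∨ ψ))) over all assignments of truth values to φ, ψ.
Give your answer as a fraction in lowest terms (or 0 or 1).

1/4

Take φ = 1/4, ψ = 1/4:
φ ∧ ψ = 1/4 ∧ 1/4 = 1/4
ψ ∨ φ = 1/4 ∨ 1/4 = 1/4
(φ ∧ ψ) ∧ (ψ ∨ φ) = 1/4 ∧ 1/4 = 1/4
~((φ ∧ ψ) ∧ (ψ ∨ φ)) = ~1/4 = 0
ψ ∧ ψ = 1/4 ∧ 1/4 = 1/4
~ψ = ~1/4 = 0
(ψ ∧ ψ) ∧ ~ψ = 1/4 ∧ 0 = 0
φ ∧ ψ = 1/4 ∧ 1/4 = 1/4
ψ ∨ (φ ∧ ψ) = 1/4 ∨ 1/4 = 1/4
((ψ ∧ ψ) ∧ ~ψ) ∨ (ψ ∨ (φ ∧ ψ)) = 0 ∨ 1/4 = 1/4
~((φ ∧ ψ) ∧ (ψ ∨ φ)) ∨ (((ψ ∧ ψ) ∧ ~ψ) ∨ (ψ ∨ (φ ∧ ψ))) = 0 ∨ 1/4 = 1/4
ψ ∨ ψ = 1/4 ∨ 1/4 = 1/4
~ψ = ~1/4 = 0
(ψ ∨ ψ) ∨ ~ψ = 1/4 ∨ 0 = 1/4
ψ ∨ φ = 1/4 ∨ 1/4 = 1/4
ψ ∨ ψ = 1/4 ∨ 1/4 = 1/4
(ψ ∨ φ) ∨ (ψ ∨ ψ) = 1/4 ∨ 1/4 = 1/4
((ψ ∨ ψ) ∨ ~ψ) ∧ ((ψ ∨ φ) ∨ (ψ ∨ ψ)) = 1/4 ∧ 1/4 = 1/4
(~((φ ∧ ψ) ∧ (ψ ∨ φ)) ∨ (((ψ ∧ ψ) ∧ ~ψ) ∨ (ψ ∨ (φ ∧ ψ)))) ∨ (((ψ ∨ ψ) ∨ ~ψ) ∧ ((ψ ∨ φ) ∨ (ψ ∨ ψ))) = 1/4 ∨ 1/4 = 1/4
No assignment yields a value below 1/4, so this is the minimum.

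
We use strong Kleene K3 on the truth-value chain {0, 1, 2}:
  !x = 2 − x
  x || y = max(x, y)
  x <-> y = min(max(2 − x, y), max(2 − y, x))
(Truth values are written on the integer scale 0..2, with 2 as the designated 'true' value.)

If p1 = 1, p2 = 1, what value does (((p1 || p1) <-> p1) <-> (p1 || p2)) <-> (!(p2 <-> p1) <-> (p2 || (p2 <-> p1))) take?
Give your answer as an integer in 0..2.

p1 || p1 = 1 || 1 = 1
(p1 || p1) <-> p1 = 1 <-> 1 = 1
p1 || p2 = 1 || 1 = 1
((p1 || p1) <-> p1) <-> (p1 || p2) = 1 <-> 1 = 1
p2 <-> p1 = 1 <-> 1 = 1
!(p2 <-> p1) = !1 = 1
p2 <-> p1 = 1 <-> 1 = 1
p2 || (p2 <-> p1) = 1 || 1 = 1
!(p2 <-> p1) <-> (p2 || (p2 <-> p1)) = 1 <-> 1 = 1
(((p1 || p1) <-> p1) <-> (p1 || p2)) <-> (!(p2 <-> p1) <-> (p2 || (p2 <-> p1))) = 1 <-> 1 = 1

1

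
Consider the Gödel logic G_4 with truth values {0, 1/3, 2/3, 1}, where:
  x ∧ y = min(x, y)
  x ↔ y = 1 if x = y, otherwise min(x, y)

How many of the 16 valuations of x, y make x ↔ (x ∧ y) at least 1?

x = 0, y = 0 ↦ 1  ≥
x = 0, y = 1/3 ↦ 1  ≥
x = 0, y = 2/3 ↦ 1  ≥
x = 0, y = 1 ↦ 1  ≥
x = 1/3, y = 0 ↦ 0  <
x = 1/3, y = 1/3 ↦ 1  ≥
x = 1/3, y = 2/3 ↦ 1  ≥
x = 1/3, y = 1 ↦ 1  ≥
x = 2/3, y = 0 ↦ 0  <
x = 2/3, y = 1/3 ↦ 1/3  <
x = 2/3, y = 2/3 ↦ 1  ≥
x = 2/3, y = 1 ↦ 1  ≥
x = 1, y = 0 ↦ 0  <
x = 1, y = 1/3 ↦ 1/3  <
x = 1, y = 2/3 ↦ 2/3  <
x = 1, y = 1 ↦ 1  ≥
So 10 of the 16 assignments meet the threshold.

10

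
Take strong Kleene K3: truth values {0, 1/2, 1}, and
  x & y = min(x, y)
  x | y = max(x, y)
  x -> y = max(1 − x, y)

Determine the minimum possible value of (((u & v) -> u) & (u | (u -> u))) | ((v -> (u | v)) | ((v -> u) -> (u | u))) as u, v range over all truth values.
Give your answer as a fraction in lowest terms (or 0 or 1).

Take u = 1/2, v = 1/2:
u & v = 1/2 & 1/2 = 1/2
(u & v) -> u = 1/2 -> 1/2 = 1/2
u -> u = 1/2 -> 1/2 = 1/2
u | (u -> u) = 1/2 | 1/2 = 1/2
((u & v) -> u) & (u | (u -> u)) = 1/2 & 1/2 = 1/2
u | v = 1/2 | 1/2 = 1/2
v -> (u | v) = 1/2 -> 1/2 = 1/2
v -> u = 1/2 -> 1/2 = 1/2
u | u = 1/2 | 1/2 = 1/2
(v -> u) -> (u | u) = 1/2 -> 1/2 = 1/2
(v -> (u | v)) | ((v -> u) -> (u | u)) = 1/2 | 1/2 = 1/2
(((u & v) -> u) & (u | (u -> u))) | ((v -> (u | v)) | ((v -> u) -> (u | u))) = 1/2 | 1/2 = 1/2
No assignment yields a value below 1/2, so this is the minimum.

1/2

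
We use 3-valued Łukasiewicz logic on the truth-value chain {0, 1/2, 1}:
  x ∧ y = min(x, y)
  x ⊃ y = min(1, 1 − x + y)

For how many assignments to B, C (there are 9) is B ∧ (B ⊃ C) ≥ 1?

B = 0, C = 0 ↦ 0  <
B = 0, C = 1/2 ↦ 0  <
B = 0, C = 1 ↦ 0  <
B = 1/2, C = 0 ↦ 1/2  <
B = 1/2, C = 1/2 ↦ 1/2  <
B = 1/2, C = 1 ↦ 1/2  <
B = 1, C = 0 ↦ 0  <
B = 1, C = 1/2 ↦ 1/2  <
B = 1, C = 1 ↦ 1  ≥
So 1 of the 9 assignments meets the threshold.

1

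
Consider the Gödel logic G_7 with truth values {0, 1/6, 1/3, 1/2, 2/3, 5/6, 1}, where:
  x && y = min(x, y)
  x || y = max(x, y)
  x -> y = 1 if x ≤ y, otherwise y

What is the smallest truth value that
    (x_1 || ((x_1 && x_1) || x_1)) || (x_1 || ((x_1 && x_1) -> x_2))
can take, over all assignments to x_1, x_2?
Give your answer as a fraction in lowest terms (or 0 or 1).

1/6

Take x_1 = 1/6, x_2 = 0:
x_1 && x_1 = 1/6 && 1/6 = 1/6
(x_1 && x_1) || x_1 = 1/6 || 1/6 = 1/6
x_1 || ((x_1 && x_1) || x_1) = 1/6 || 1/6 = 1/6
x_1 && x_1 = 1/6 && 1/6 = 1/6
(x_1 && x_1) -> x_2 = 1/6 -> 0 = 0
x_1 || ((x_1 && x_1) -> x_2) = 1/6 || 0 = 1/6
(x_1 || ((x_1 && x_1) || x_1)) || (x_1 || ((x_1 && x_1) -> x_2)) = 1/6 || 1/6 = 1/6
No assignment yields a value below 1/6, so this is the minimum.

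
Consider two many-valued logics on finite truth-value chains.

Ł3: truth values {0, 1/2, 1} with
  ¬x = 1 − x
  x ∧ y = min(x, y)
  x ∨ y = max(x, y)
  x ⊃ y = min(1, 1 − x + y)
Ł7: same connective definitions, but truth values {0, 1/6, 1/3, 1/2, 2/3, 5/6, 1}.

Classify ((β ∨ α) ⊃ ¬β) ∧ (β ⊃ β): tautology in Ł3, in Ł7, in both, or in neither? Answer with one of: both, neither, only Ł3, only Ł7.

neither

In Ł3: at α = 0, β = 1 the value is 0 — not a tautology.
In Ł7: at α = 0, β = 2/3 the value is 2/3 — not a tautology.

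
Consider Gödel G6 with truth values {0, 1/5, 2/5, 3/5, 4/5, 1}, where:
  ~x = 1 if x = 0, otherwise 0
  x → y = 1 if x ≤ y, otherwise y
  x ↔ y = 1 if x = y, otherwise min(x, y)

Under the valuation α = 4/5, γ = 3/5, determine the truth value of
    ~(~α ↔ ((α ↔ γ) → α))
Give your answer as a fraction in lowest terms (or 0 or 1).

1

~α = ~4/5 = 0
α ↔ γ = 4/5 ↔ 3/5 = 3/5
(α ↔ γ) → α = 3/5 → 4/5 = 1
~α ↔ ((α ↔ γ) → α) = 0 ↔ 1 = 0
~(~α ↔ ((α ↔ γ) → α)) = ~0 = 1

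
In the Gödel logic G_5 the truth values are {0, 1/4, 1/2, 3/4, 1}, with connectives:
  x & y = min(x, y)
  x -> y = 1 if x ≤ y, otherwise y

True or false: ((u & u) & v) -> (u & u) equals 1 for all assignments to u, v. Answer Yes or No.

Yes

At u = 3/4, v = 1/2, for instance:
u & u = 3/4 & 3/4 = 3/4
(u & u) & v = 3/4 & 1/2 = 1/2
((u & u) & v) -> (u & u) = 1/2 -> 3/4 = 1
and checking the remaining 24 assignments likewise gives ≥ 1 in every case.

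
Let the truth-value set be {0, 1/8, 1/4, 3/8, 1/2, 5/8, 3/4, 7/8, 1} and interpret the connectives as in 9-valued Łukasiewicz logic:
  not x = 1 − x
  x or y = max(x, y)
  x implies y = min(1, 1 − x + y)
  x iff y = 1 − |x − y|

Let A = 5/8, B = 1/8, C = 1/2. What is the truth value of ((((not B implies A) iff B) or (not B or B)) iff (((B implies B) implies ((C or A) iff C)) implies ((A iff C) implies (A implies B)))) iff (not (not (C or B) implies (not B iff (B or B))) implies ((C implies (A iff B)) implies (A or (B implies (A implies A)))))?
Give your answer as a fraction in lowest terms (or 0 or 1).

7/8

not B = not 1/8 = 7/8
not B implies A = 7/8 implies 5/8 = 3/4
(not B implies A) iff B = 3/4 iff 1/8 = 3/8
not B = not 1/8 = 7/8
not B or B = 7/8 or 1/8 = 7/8
((not B implies A) iff B) or (not B or B) = 3/8 or 7/8 = 7/8
B implies B = 1/8 implies 1/8 = 1
C or A = 1/2 or 5/8 = 5/8
(C or A) iff C = 5/8 iff 1/2 = 7/8
(B implies B) implies ((C or A) iff C) = 1 implies 7/8 = 7/8
A iff C = 5/8 iff 1/2 = 7/8
A implies B = 5/8 implies 1/8 = 1/2
(A iff C) implies (A implies B) = 7/8 implies 1/2 = 5/8
((B implies B) implies ((C or A) iff C)) implies ((A iff C) implies (A implies B)) = 7/8 implies 5/8 = 3/4
(((not B implies A) iff B) or (not B or B)) iff (((B implies B) implies ((C or A) iff C)) implies ((A iff C) implies (A implies B))) = 7/8 iff 3/4 = 7/8
C or B = 1/2 or 1/8 = 1/2
not (C or B) = not 1/2 = 1/2
not B = not 1/8 = 7/8
B or B = 1/8 or 1/8 = 1/8
not B iff (B or B) = 7/8 iff 1/8 = 1/4
not (C or B) implies (not B iff (B or B)) = 1/2 implies 1/4 = 3/4
not (not (C or B) implies (not B iff (B or B))) = not 3/4 = 1/4
A iff B = 5/8 iff 1/8 = 1/2
C implies (A iff B) = 1/2 implies 1/2 = 1
A implies A = 5/8 implies 5/8 = 1
B implies (A implies A) = 1/8 implies 1 = 1
A or (B implies (A implies A)) = 5/8 or 1 = 1
(C implies (A iff B)) implies (A or (B implies (A implies A))) = 1 implies 1 = 1
not (not (C or B) implies (not B iff (B or B))) implies ((C implies (A iff B)) implies (A or (B implies (A implies A)))) = 1/4 implies 1 = 1
((((not B implies A) iff B) or (not B or B)) iff (((B implies B) implies ((C or A) iff C)) implies ((A iff C) implies (A implies B)))) iff (not (not (C or B) implies (not B iff (B or B))) implies ((C implies (A iff B)) implies (A or (B implies (A implies A))))) = 7/8 iff 1 = 7/8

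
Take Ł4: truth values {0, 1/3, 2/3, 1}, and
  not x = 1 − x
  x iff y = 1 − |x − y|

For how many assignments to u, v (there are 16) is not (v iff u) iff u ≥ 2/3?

u = 0, v = 0 ↦ 1  ≥
u = 0, v = 1/3 ↦ 2/3  ≥
u = 0, v = 2/3 ↦ 1/3  <
u = 0, v = 1 ↦ 0  <
u = 1/3, v = 0 ↦ 1  ≥
u = 1/3, v = 1/3 ↦ 2/3  ≥
u = 1/3, v = 2/3 ↦ 1  ≥
u = 1/3, v = 1 ↦ 2/3  ≥
u = 2/3, v = 0 ↦ 1  ≥
u = 2/3, v = 1/3 ↦ 2/3  ≥
u = 2/3, v = 2/3 ↦ 1/3  <
u = 2/3, v = 1 ↦ 2/3  ≥
u = 1, v = 0 ↦ 1  ≥
u = 1, v = 1/3 ↦ 2/3  ≥
u = 1, v = 2/3 ↦ 1/3  <
u = 1, v = 1 ↦ 0  <
So 11 of the 16 assignments meet the threshold.

11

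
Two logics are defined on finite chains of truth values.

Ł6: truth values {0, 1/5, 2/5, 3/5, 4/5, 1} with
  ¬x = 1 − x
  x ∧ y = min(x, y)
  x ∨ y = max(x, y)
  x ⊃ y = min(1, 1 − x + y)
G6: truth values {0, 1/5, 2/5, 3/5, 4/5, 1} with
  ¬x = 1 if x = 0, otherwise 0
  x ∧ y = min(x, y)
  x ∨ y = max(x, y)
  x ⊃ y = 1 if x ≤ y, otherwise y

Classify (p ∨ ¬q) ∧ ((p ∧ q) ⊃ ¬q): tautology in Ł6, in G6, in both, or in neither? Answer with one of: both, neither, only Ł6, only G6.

In Ł6: at p = 0, q = 1/5 the value is 4/5 — not a tautology.
In G6: at p = 0, q = 1/5 the value is 0 — not a tautology.

neither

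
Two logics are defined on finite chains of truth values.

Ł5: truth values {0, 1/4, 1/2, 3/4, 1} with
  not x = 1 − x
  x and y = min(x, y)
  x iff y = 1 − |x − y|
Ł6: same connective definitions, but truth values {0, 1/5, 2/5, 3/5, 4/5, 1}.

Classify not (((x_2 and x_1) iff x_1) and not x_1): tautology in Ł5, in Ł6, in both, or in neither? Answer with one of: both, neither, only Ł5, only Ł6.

In Ł5: at x_1 = 0, x_2 = 0 the value is 0 — not a tautology.
In Ł6: at x_1 = 0, x_2 = 0 the value is 0 — not a tautology.

neither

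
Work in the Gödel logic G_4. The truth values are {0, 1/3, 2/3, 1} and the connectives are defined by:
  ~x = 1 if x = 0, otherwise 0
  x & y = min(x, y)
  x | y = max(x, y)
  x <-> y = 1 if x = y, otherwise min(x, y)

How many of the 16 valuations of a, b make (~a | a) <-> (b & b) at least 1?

a = 0, b = 0 ↦ 0  <
a = 0, b = 1/3 ↦ 1/3  <
a = 0, b = 2/3 ↦ 2/3  <
a = 0, b = 1 ↦ 1  ≥
a = 1/3, b = 0 ↦ 0  <
a = 1/3, b = 1/3 ↦ 1  ≥
a = 1/3, b = 2/3 ↦ 1/3  <
a = 1/3, b = 1 ↦ 1/3  <
a = 2/3, b = 0 ↦ 0  <
a = 2/3, b = 1/3 ↦ 1/3  <
a = 2/3, b = 2/3 ↦ 1  ≥
a = 2/3, b = 1 ↦ 2/3  <
a = 1, b = 0 ↦ 0  <
a = 1, b = 1/3 ↦ 1/3  <
a = 1, b = 2/3 ↦ 2/3  <
a = 1, b = 1 ↦ 1  ≥
So 4 of the 16 assignments meet the threshold.

4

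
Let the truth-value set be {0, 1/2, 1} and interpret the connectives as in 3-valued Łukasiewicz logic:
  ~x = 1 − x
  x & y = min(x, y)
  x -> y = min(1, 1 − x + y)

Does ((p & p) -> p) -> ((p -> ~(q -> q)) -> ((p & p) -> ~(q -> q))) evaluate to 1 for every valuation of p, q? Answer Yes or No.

Yes

p = 0, q = 0 ↦ 1
p = 0, q = 1/2 ↦ 1
p = 0, q = 1 ↦ 1
p = 1/2, q = 0 ↦ 1
p = 1/2, q = 1/2 ↦ 1
p = 1/2, q = 1 ↦ 1
p = 1, q = 0 ↦ 1
p = 1, q = 1/2 ↦ 1
p = 1, q = 1 ↦ 1
Every assignment gives a value ≥ 1.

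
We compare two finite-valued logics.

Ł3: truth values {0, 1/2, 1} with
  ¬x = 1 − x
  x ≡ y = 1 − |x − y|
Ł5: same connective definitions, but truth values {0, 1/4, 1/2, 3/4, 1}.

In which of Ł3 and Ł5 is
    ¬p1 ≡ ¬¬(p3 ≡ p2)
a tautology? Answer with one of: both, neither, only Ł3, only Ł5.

In Ł3: at p1 = 0, p2 = 0, p3 = 1/2 the value is 1/2 — not a tautology.
In Ł5: at p1 = 0, p2 = 0, p3 = 1/4 the value is 3/4 — not a tautology.

neither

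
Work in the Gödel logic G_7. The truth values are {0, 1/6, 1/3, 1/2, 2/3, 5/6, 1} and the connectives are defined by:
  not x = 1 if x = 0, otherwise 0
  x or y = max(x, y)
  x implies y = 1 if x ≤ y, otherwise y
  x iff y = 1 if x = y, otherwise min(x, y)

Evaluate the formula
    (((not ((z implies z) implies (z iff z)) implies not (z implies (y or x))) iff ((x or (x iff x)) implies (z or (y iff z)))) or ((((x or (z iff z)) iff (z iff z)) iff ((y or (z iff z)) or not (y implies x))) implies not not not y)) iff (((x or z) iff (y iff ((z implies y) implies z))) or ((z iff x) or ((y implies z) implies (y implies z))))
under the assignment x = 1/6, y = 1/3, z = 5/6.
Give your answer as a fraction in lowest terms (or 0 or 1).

5/6

z implies z = 5/6 implies 5/6 = 1
z iff z = 5/6 iff 5/6 = 1
(z implies z) implies (z iff z) = 1 implies 1 = 1
not ((z implies z) implies (z iff z)) = not 1 = 0
y or x = 1/3 or 1/6 = 1/3
z implies (y or x) = 5/6 implies 1/3 = 1/3
not (z implies (y or x)) = not 1/3 = 0
not ((z implies z) implies (z iff z)) implies not (z implies (y or x)) = 0 implies 0 = 1
x iff x = 1/6 iff 1/6 = 1
x or (x iff x) = 1/6 or 1 = 1
y iff z = 1/3 iff 5/6 = 1/3
z or (y iff z) = 5/6 or 1/3 = 5/6
(x or (x iff x)) implies (z or (y iff z)) = 1 implies 5/6 = 5/6
(not ((z implies z) implies (z iff z)) implies not (z implies (y or x))) iff ((x or (x iff x)) implies (z or (y iff z))) = 1 iff 5/6 = 5/6
z iff z = 5/6 iff 5/6 = 1
x or (z iff z) = 1/6 or 1 = 1
z iff z = 5/6 iff 5/6 = 1
(x or (z iff z)) iff (z iff z) = 1 iff 1 = 1
z iff z = 5/6 iff 5/6 = 1
y or (z iff z) = 1/3 or 1 = 1
y implies x = 1/3 implies 1/6 = 1/6
not (y implies x) = not 1/6 = 0
(y or (z iff z)) or not (y implies x) = 1 or 0 = 1
((x or (z iff z)) iff (z iff z)) iff ((y or (z iff z)) or not (y implies x)) = 1 iff 1 = 1
not y = not 1/3 = 0
not not y = not 0 = 1
not not not y = not 1 = 0
(((x or (z iff z)) iff (z iff z)) iff ((y or (z iff z)) or not (y implies x))) implies not not not y = 1 implies 0 = 0
((not ((z implies z) implies (z iff z)) implies not (z implies (y or x))) iff ((x or (x iff x)) implies (z or (y iff z)))) or ((((x or (z iff z)) iff (z iff z)) iff ((y or (z iff z)) or not (y implies x))) implies not not not y) = 5/6 or 0 = 5/6
x or z = 1/6 or 5/6 = 5/6
z implies y = 5/6 implies 1/3 = 1/3
(z implies y) implies z = 1/3 implies 5/6 = 1
y iff ((z implies y) implies z) = 1/3 iff 1 = 1/3
(x or z) iff (y iff ((z implies y) implies z)) = 5/6 iff 1/3 = 1/3
z iff x = 5/6 iff 1/6 = 1/6
y implies z = 1/3 implies 5/6 = 1
y implies z = 1/3 implies 5/6 = 1
(y implies z) implies (y implies z) = 1 implies 1 = 1
(z iff x) or ((y implies z) implies (y implies z)) = 1/6 or 1 = 1
((x or z) iff (y iff ((z implies y) implies z))) or ((z iff x) or ((y implies z) implies (y implies z))) = 1/3 or 1 = 1
(((not ((z implies z) implies (z iff z)) implies not (z implies (y or x))) iff ((x or (x iff x)) implies (z or (y iff z)))) or ((((x or (z iff z)) iff (z iff z)) iff ((y or (z iff z)) or not (y implies x))) implies not not not y)) iff (((x or z) iff (y iff ((z implies y) implies z))) or ((z iff x) or ((y implies z) implies (y implies z)))) = 5/6 iff 1 = 5/6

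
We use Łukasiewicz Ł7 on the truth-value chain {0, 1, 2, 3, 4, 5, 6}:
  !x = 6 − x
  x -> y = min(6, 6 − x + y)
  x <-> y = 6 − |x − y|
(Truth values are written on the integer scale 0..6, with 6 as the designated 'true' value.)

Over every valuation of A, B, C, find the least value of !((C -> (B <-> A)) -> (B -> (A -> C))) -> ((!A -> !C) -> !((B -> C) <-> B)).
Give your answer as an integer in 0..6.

Take A = 6, B = 3, C = 0:
B <-> A = 3 <-> 6 = 3
C -> (B <-> A) = 0 -> 3 = 6
A -> C = 6 -> 0 = 0
B -> (A -> C) = 3 -> 0 = 3
(C -> (B <-> A)) -> (B -> (A -> C)) = 6 -> 3 = 3
!((C -> (B <-> A)) -> (B -> (A -> C))) = !3 = 3
!A = !6 = 0
!C = !0 = 6
!A -> !C = 0 -> 6 = 6
B -> C = 3 -> 0 = 3
(B -> C) <-> B = 3 <-> 3 = 6
!((B -> C) <-> B) = !6 = 0
(!A -> !C) -> !((B -> C) <-> B) = 6 -> 0 = 0
!((C -> (B <-> A)) -> (B -> (A -> C))) -> ((!A -> !C) -> !((B -> C) <-> B)) = 3 -> 0 = 3
No assignment yields a value below 3, so this is the minimum.

3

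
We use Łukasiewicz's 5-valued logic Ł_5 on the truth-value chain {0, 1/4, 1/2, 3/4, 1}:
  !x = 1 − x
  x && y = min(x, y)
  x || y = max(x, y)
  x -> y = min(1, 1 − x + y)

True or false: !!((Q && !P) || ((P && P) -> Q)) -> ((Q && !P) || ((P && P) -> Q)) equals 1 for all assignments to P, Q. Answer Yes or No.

At P = 0, Q = 1/4, for instance:
!P = !0 = 1
Q && !P = 1/4 && 1 = 1/4
P && P = 0 && 0 = 0
(P && P) -> Q = 0 -> 1/4 = 1
(Q && !P) || ((P && P) -> Q) = 1/4 || 1 = 1
!((Q && !P) || ((P && P) -> Q)) = !1 = 0
!!((Q && !P) || ((P && P) -> Q)) = !0 = 1
!!((Q && !P) || ((P && P) -> Q)) -> ((Q && !P) || ((P && P) -> Q)) = 1 -> 1 = 1
and checking the remaining 24 assignments likewise gives ≥ 1 in every case.

Yes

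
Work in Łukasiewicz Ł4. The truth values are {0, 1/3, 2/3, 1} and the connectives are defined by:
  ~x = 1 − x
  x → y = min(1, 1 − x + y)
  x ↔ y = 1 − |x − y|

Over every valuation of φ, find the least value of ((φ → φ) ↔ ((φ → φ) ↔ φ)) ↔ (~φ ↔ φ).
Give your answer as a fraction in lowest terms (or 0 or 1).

Take φ = 1:
φ → φ = 1 → 1 = 1
φ → φ = 1 → 1 = 1
(φ → φ) ↔ φ = 1 ↔ 1 = 1
(φ → φ) ↔ ((φ → φ) ↔ φ) = 1 ↔ 1 = 1
~φ = ~1 = 0
~φ ↔ φ = 0 ↔ 1 = 0
((φ → φ) ↔ ((φ → φ) ↔ φ)) ↔ (~φ ↔ φ) = 1 ↔ 0 = 0
No assignment yields a value below 0, so this is the minimum.

0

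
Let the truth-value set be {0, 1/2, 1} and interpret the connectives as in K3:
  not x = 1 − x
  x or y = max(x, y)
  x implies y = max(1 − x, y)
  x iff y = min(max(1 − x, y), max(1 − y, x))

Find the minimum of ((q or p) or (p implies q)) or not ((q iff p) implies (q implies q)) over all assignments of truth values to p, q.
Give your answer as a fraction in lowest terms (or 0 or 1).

Take p = 1/2, q = 0:
q or p = 0 or 1/2 = 1/2
p implies q = 1/2 implies 0 = 1/2
(q or p) or (p implies q) = 1/2 or 1/2 = 1/2
q iff p = 0 iff 1/2 = 1/2
q implies q = 0 implies 0 = 1
(q iff p) implies (q implies q) = 1/2 implies 1 = 1
not ((q iff p) implies (q implies q)) = not 1 = 0
((q or p) or (p implies q)) or not ((q iff p) implies (q implies q)) = 1/2 or 0 = 1/2
No assignment yields a value below 1/2, so this is the minimum.

1/2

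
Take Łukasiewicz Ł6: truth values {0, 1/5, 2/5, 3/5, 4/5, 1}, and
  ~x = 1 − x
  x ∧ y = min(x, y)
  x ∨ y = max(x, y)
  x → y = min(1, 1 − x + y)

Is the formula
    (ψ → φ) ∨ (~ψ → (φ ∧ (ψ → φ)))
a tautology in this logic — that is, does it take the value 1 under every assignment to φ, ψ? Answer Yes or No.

No

Counterexample: take φ = 0, ψ = 1/5.
ψ → φ = 1/5 → 0 = 4/5
~ψ = ~1/5 = 4/5
ψ → φ = 1/5 → 0 = 4/5
φ ∧ (ψ → φ) = 0 ∧ 4/5 = 0
~ψ → (φ ∧ (ψ → φ)) = 4/5 → 0 = 1/5
(ψ → φ) ∨ (~ψ → (φ ∧ (ψ → φ))) = 4/5 ∨ 1/5 = 4/5
This gives 4/5 ≠ 1.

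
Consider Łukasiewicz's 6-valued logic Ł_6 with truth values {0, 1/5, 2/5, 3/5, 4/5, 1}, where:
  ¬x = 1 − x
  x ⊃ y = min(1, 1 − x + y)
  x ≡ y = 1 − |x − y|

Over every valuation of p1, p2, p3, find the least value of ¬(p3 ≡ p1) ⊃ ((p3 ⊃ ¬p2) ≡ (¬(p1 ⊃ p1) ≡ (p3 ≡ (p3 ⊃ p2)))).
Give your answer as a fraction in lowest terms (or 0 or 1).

2/5

Take p1 = 0, p2 = 1/5, p3 = 3/5:
p3 ≡ p1 = 3/5 ≡ 0 = 2/5
¬(p3 ≡ p1) = ¬2/5 = 3/5
¬p2 = ¬1/5 = 4/5
p3 ⊃ ¬p2 = 3/5 ⊃ 4/5 = 1
p1 ⊃ p1 = 0 ⊃ 0 = 1
¬(p1 ⊃ p1) = ¬1 = 0
p3 ⊃ p2 = 3/5 ⊃ 1/5 = 3/5
p3 ≡ (p3 ⊃ p2) = 3/5 ≡ 3/5 = 1
¬(p1 ⊃ p1) ≡ (p3 ≡ (p3 ⊃ p2)) = 0 ≡ 1 = 0
(p3 ⊃ ¬p2) ≡ (¬(p1 ⊃ p1) ≡ (p3 ≡ (p3 ⊃ p2))) = 1 ≡ 0 = 0
¬(p3 ≡ p1) ⊃ ((p3 ⊃ ¬p2) ≡ (¬(p1 ⊃ p1) ≡ (p3 ≡ (p3 ⊃ p2)))) = 3/5 ⊃ 0 = 2/5
No assignment yields a value below 2/5, so this is the minimum.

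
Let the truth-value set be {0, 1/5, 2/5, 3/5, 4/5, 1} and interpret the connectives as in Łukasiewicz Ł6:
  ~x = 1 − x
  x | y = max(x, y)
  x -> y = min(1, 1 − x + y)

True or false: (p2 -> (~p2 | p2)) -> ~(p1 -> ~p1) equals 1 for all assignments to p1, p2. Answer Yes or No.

No

Counterexample: take p1 = 0, p2 = 0.
~p2 = ~0 = 1
~p2 | p2 = 1 | 0 = 1
p2 -> (~p2 | p2) = 0 -> 1 = 1
~p1 = ~0 = 1
p1 -> ~p1 = 0 -> 1 = 1
~(p1 -> ~p1) = ~1 = 0
(p2 -> (~p2 | p2)) -> ~(p1 -> ~p1) = 1 -> 0 = 0
This gives 0 ≠ 1.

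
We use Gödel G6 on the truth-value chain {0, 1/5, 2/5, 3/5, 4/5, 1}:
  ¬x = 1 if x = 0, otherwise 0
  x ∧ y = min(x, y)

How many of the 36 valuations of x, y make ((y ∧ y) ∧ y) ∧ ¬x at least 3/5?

value 1: 1 assignment (counts)
value 4/5: 1 assignment (counts)
value 3/5: 1 assignment (counts)
value 2/5: 1 assignment
value 1/5: 1 assignment
value 0: 31 assignments
So 3 of the 36 assignments meet the threshold.

3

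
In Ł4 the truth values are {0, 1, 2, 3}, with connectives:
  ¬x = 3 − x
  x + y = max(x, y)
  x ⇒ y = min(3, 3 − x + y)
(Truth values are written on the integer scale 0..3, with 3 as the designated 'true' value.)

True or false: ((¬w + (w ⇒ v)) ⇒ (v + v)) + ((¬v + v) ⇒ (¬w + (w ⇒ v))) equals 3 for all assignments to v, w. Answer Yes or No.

No

Counterexample: take v = 0, w = 1.
¬w = ¬1 = 2
w ⇒ v = 1 ⇒ 0 = 2
¬w + (w ⇒ v) = 2 + 2 = 2
v + v = 0 + 0 = 0
(¬w + (w ⇒ v)) ⇒ (v + v) = 2 ⇒ 0 = 1
¬v = ¬0 = 3
¬v + v = 3 + 0 = 3
¬w = ¬1 = 2
w ⇒ v = 1 ⇒ 0 = 2
¬w + (w ⇒ v) = 2 + 2 = 2
(¬v + v) ⇒ (¬w + (w ⇒ v)) = 3 ⇒ 2 = 2
((¬w + (w ⇒ v)) ⇒ (v + v)) + ((¬v + v) ⇒ (¬w + (w ⇒ v))) = 1 + 2 = 2
This gives 2 ≠ 3.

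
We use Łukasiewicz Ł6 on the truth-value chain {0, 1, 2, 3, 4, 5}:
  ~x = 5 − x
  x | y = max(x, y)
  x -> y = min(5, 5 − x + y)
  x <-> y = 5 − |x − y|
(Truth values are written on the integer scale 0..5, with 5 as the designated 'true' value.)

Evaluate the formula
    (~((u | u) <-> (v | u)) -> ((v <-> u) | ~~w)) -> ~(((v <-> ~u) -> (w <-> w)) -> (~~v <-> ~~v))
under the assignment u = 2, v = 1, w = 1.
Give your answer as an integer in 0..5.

u | u = 2 | 2 = 2
v | u = 1 | 2 = 2
(u | u) <-> (v | u) = 2 <-> 2 = 5
~((u | u) <-> (v | u)) = ~5 = 0
v <-> u = 1 <-> 2 = 4
~w = ~1 = 4
~~w = ~4 = 1
(v <-> u) | ~~w = 4 | 1 = 4
~((u | u) <-> (v | u)) -> ((v <-> u) | ~~w) = 0 -> 4 = 5
~u = ~2 = 3
v <-> ~u = 1 <-> 3 = 3
w <-> w = 1 <-> 1 = 5
(v <-> ~u) -> (w <-> w) = 3 -> 5 = 5
~v = ~1 = 4
~~v = ~4 = 1
~v = ~1 = 4
~~v = ~4 = 1
~~v <-> ~~v = 1 <-> 1 = 5
((v <-> ~u) -> (w <-> w)) -> (~~v <-> ~~v) = 5 -> 5 = 5
~(((v <-> ~u) -> (w <-> w)) -> (~~v <-> ~~v)) = ~5 = 0
(~((u | u) <-> (v | u)) -> ((v <-> u) | ~~w)) -> ~(((v <-> ~u) -> (w <-> w)) -> (~~v <-> ~~v)) = 5 -> 0 = 0

0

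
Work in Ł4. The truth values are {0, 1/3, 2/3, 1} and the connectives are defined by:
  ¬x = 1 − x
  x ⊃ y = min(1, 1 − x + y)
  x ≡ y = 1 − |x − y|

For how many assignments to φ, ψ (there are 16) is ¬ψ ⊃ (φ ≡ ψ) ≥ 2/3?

14

φ = 0, ψ = 0 ↦ 1  ≥
φ = 0, ψ = 1/3 ↦ 1  ≥
φ = 0, ψ = 2/3 ↦ 1  ≥
φ = 0, ψ = 1 ↦ 1  ≥
φ = 1/3, ψ = 0 ↦ 2/3  ≥
φ = 1/3, ψ = 1/3 ↦ 1  ≥
φ = 1/3, ψ = 2/3 ↦ 1  ≥
φ = 1/3, ψ = 1 ↦ 1  ≥
φ = 2/3, ψ = 0 ↦ 1/3  <
φ = 2/3, ψ = 1/3 ↦ 1  ≥
φ = 2/3, ψ = 2/3 ↦ 1  ≥
φ = 2/3, ψ = 1 ↦ 1  ≥
φ = 1, ψ = 0 ↦ 0  <
φ = 1, ψ = 1/3 ↦ 2/3  ≥
φ = 1, ψ = 2/3 ↦ 1  ≥
φ = 1, ψ = 1 ↦ 1  ≥
So 14 of the 16 assignments meet the threshold.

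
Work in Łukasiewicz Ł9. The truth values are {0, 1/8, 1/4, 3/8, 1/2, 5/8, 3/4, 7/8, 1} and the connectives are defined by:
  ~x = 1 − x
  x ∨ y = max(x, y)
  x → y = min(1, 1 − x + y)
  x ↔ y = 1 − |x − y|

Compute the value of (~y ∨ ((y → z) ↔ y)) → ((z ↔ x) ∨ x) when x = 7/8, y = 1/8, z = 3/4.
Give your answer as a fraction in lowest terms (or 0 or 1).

~y = ~1/8 = 7/8
y → z = 1/8 → 3/4 = 1
(y → z) ↔ y = 1 ↔ 1/8 = 1/8
~y ∨ ((y → z) ↔ y) = 7/8 ∨ 1/8 = 7/8
z ↔ x = 3/4 ↔ 7/8 = 7/8
(z ↔ x) ∨ x = 7/8 ∨ 7/8 = 7/8
(~y ∨ ((y → z) ↔ y)) → ((z ↔ x) ∨ x) = 7/8 → 7/8 = 1

1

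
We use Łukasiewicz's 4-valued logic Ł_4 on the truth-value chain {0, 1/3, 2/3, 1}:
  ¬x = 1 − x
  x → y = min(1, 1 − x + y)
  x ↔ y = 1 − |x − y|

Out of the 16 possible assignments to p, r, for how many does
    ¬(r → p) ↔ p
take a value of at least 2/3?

7

p = 0, r = 0 ↦ 1  ≥
p = 0, r = 1/3 ↦ 2/3  ≥
p = 0, r = 2/3 ↦ 1/3  <
p = 0, r = 1 ↦ 0  <
p = 1/3, r = 0 ↦ 2/3  ≥
p = 1/3, r = 1/3 ↦ 2/3  ≥
p = 1/3, r = 2/3 ↦ 1  ≥
p = 1/3, r = 1 ↦ 2/3  ≥
p = 2/3, r = 0 ↦ 1/3  <
p = 2/3, r = 1/3 ↦ 1/3  <
p = 2/3, r = 2/3 ↦ 1/3  <
p = 2/3, r = 1 ↦ 2/3  ≥
p = 1, r = 0 ↦ 0  <
p = 1, r = 1/3 ↦ 0  <
p = 1, r = 2/3 ↦ 0  <
p = 1, r = 1 ↦ 0  <
So 7 of the 16 assignments meet the threshold.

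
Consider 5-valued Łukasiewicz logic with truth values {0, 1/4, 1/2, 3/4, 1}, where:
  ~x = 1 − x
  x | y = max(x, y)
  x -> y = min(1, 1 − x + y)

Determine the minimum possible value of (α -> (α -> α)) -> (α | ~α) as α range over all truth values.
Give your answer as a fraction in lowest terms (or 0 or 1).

Take α = 1/2:
α -> α = 1/2 -> 1/2 = 1
α -> (α -> α) = 1/2 -> 1 = 1
~α = ~1/2 = 1/2
α | ~α = 1/2 | 1/2 = 1/2
(α -> (α -> α)) -> (α | ~α) = 1 -> 1/2 = 1/2
No assignment yields a value below 1/2, so this is the minimum.

1/2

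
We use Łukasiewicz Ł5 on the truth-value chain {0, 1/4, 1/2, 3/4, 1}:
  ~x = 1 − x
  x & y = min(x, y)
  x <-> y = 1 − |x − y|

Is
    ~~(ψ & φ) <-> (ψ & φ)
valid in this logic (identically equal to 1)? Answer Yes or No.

Yes

At φ = 1/2, ψ = 1/2, for instance:
ψ & φ = 1/2 & 1/2 = 1/2
~(ψ & φ) = ~1/2 = 1/2
~~(ψ & φ) = ~1/2 = 1/2
~~(ψ & φ) <-> (ψ & φ) = 1/2 <-> 1/2 = 1
and checking the remaining 24 assignments likewise gives ≥ 1 in every case.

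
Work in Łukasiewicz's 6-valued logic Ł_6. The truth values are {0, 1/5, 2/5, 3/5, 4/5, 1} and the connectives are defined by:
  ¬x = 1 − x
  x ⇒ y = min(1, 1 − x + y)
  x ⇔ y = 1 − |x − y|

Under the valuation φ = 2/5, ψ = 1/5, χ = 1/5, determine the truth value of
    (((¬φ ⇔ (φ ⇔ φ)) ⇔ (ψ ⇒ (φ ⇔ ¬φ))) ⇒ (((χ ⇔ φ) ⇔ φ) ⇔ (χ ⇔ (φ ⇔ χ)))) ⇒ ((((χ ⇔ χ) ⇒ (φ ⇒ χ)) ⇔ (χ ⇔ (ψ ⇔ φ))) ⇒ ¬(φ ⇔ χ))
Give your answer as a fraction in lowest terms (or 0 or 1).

3/5

¬φ = ¬2/5 = 3/5
φ ⇔ φ = 2/5 ⇔ 2/5 = 1
¬φ ⇔ (φ ⇔ φ) = 3/5 ⇔ 1 = 3/5
¬φ = ¬2/5 = 3/5
φ ⇔ ¬φ = 2/5 ⇔ 3/5 = 4/5
ψ ⇒ (φ ⇔ ¬φ) = 1/5 ⇒ 4/5 = 1
(¬φ ⇔ (φ ⇔ φ)) ⇔ (ψ ⇒ (φ ⇔ ¬φ)) = 3/5 ⇔ 1 = 3/5
χ ⇔ φ = 1/5 ⇔ 2/5 = 4/5
(χ ⇔ φ) ⇔ φ = 4/5 ⇔ 2/5 = 3/5
φ ⇔ χ = 2/5 ⇔ 1/5 = 4/5
χ ⇔ (φ ⇔ χ) = 1/5 ⇔ 4/5 = 2/5
((χ ⇔ φ) ⇔ φ) ⇔ (χ ⇔ (φ ⇔ χ)) = 3/5 ⇔ 2/5 = 4/5
((¬φ ⇔ (φ ⇔ φ)) ⇔ (ψ ⇒ (φ ⇔ ¬φ))) ⇒ (((χ ⇔ φ) ⇔ φ) ⇔ (χ ⇔ (φ ⇔ χ))) = 3/5 ⇒ 4/5 = 1
χ ⇔ χ = 1/5 ⇔ 1/5 = 1
φ ⇒ χ = 2/5 ⇒ 1/5 = 4/5
(χ ⇔ χ) ⇒ (φ ⇒ χ) = 1 ⇒ 4/5 = 4/5
ψ ⇔ φ = 1/5 ⇔ 2/5 = 4/5
χ ⇔ (ψ ⇔ φ) = 1/5 ⇔ 4/5 = 2/5
((χ ⇔ χ) ⇒ (φ ⇒ χ)) ⇔ (χ ⇔ (ψ ⇔ φ)) = 4/5 ⇔ 2/5 = 3/5
φ ⇔ χ = 2/5 ⇔ 1/5 = 4/5
¬(φ ⇔ χ) = ¬4/5 = 1/5
(((χ ⇔ χ) ⇒ (φ ⇒ χ)) ⇔ (χ ⇔ (ψ ⇔ φ))) ⇒ ¬(φ ⇔ χ) = 3/5 ⇒ 1/5 = 3/5
(((¬φ ⇔ (φ ⇔ φ)) ⇔ (ψ ⇒ (φ ⇔ ¬φ))) ⇒ (((χ ⇔ φ) ⇔ φ) ⇔ (χ ⇔ (φ ⇔ χ)))) ⇒ ((((χ ⇔ χ) ⇒ (φ ⇒ χ)) ⇔ (χ ⇔ (ψ ⇔ φ))) ⇒ ¬(φ ⇔ χ)) = 1 ⇒ 3/5 = 3/5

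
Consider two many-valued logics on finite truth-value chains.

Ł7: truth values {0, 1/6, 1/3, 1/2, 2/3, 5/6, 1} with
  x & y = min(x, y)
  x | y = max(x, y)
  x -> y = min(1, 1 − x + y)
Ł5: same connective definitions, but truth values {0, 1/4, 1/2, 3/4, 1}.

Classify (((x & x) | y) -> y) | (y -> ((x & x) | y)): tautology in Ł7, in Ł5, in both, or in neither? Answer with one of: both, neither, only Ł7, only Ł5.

In Ł7: every assignment gives 1 — tautology.
In Ł5: every assignment gives 1 — tautology.

both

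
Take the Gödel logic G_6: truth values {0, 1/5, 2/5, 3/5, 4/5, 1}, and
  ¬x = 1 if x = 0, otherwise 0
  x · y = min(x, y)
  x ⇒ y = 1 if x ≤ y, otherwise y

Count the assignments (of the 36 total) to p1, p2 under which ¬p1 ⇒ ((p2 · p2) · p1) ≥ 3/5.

value 1: 30 assignments (counts)
value 0: 6 assignments
So 30 of the 36 assignments meet the threshold.

30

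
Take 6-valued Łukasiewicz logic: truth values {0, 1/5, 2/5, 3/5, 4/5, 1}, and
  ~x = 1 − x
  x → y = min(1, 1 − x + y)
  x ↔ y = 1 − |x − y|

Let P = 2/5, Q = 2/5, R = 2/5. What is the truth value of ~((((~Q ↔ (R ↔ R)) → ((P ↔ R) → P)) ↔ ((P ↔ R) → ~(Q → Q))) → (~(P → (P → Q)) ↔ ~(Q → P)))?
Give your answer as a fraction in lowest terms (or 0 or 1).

0

~Q = ~2/5 = 3/5
R ↔ R = 2/5 ↔ 2/5 = 1
~Q ↔ (R ↔ R) = 3/5 ↔ 1 = 3/5
P ↔ R = 2/5 ↔ 2/5 = 1
(P ↔ R) → P = 1 → 2/5 = 2/5
(~Q ↔ (R ↔ R)) → ((P ↔ R) → P) = 3/5 → 2/5 = 4/5
P ↔ R = 2/5 ↔ 2/5 = 1
Q → Q = 2/5 → 2/5 = 1
~(Q → Q) = ~1 = 0
(P ↔ R) → ~(Q → Q) = 1 → 0 = 0
((~Q ↔ (R ↔ R)) → ((P ↔ R) → P)) ↔ ((P ↔ R) → ~(Q → Q)) = 4/5 ↔ 0 = 1/5
P → Q = 2/5 → 2/5 = 1
P → (P → Q) = 2/5 → 1 = 1
~(P → (P → Q)) = ~1 = 0
Q → P = 2/5 → 2/5 = 1
~(Q → P) = ~1 = 0
~(P → (P → Q)) ↔ ~(Q → P) = 0 ↔ 0 = 1
(((~Q ↔ (R ↔ R)) → ((P ↔ R) → P)) ↔ ((P ↔ R) → ~(Q → Q))) → (~(P → (P → Q)) ↔ ~(Q → P)) = 1/5 → 1 = 1
~((((~Q ↔ (R ↔ R)) → ((P ↔ R) → P)) ↔ ((P ↔ R) → ~(Q → Q))) → (~(P → (P → Q)) ↔ ~(Q → P))) = ~1 = 0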